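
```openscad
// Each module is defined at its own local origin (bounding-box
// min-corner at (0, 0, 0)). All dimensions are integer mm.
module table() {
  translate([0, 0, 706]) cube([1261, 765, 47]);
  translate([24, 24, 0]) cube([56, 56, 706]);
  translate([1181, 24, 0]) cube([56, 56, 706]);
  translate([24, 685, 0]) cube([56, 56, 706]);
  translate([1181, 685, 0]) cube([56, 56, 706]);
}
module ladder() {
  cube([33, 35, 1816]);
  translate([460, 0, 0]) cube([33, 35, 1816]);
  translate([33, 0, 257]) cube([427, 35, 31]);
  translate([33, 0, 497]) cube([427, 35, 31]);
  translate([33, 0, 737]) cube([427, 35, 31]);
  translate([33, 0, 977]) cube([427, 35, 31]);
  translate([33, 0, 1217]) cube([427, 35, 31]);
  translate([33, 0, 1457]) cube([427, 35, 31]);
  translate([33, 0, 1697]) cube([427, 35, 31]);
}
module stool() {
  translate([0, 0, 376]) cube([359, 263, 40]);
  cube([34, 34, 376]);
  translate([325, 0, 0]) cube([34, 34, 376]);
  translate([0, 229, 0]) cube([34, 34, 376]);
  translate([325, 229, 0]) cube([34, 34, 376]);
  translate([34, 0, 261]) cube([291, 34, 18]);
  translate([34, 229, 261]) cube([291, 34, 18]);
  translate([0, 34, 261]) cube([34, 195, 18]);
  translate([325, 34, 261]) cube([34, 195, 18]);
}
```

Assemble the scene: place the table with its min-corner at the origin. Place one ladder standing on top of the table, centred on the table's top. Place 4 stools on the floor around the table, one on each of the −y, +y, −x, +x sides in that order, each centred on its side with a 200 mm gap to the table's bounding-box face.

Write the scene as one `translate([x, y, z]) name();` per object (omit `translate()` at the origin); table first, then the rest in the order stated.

table();
translate([384, 365, 753]) ladder();
translate([451, -463, 0]) stool();
translate([451, 965, 0]) stool();
translate([-559, 251, 0]) stool();
translate([1461, 251, 0]) stool();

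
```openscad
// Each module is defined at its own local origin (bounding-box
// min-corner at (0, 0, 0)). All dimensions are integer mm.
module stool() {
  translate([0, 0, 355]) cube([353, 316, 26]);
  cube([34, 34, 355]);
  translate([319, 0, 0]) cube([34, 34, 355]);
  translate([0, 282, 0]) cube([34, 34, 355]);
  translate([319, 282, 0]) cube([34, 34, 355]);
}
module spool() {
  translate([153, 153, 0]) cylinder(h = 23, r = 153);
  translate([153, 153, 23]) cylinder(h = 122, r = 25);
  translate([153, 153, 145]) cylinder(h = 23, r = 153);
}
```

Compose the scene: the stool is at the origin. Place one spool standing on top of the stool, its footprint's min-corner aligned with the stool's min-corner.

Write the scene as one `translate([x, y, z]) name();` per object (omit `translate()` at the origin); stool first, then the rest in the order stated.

stool();
translate([0, 0, 381]) spool();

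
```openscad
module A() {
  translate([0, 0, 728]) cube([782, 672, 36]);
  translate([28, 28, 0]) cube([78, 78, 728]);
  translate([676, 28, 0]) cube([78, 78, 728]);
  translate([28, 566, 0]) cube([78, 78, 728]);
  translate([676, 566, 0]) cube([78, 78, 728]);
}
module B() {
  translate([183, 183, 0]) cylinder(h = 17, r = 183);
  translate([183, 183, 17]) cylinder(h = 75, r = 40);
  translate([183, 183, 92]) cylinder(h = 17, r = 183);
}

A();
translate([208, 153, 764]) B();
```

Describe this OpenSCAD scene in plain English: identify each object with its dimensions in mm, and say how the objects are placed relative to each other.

A is a table: top 782 mm (x) × 672 mm (y), 36 mm thick, upper face at z = 764 mm, on four 78×78 mm square legs, each inset 28 mm from the nearest pair of top edges, running from z = 0 to the bottom of the top.

B is a spool: two coaxial disc flanges of radius 183 mm and thickness 17 mm, joined by a core cylinder of radius 40 mm and height 75 mm. The lower flange rests on z = 0 and the three cylinders share a vertical axis.

The spool is on top of the table, centred.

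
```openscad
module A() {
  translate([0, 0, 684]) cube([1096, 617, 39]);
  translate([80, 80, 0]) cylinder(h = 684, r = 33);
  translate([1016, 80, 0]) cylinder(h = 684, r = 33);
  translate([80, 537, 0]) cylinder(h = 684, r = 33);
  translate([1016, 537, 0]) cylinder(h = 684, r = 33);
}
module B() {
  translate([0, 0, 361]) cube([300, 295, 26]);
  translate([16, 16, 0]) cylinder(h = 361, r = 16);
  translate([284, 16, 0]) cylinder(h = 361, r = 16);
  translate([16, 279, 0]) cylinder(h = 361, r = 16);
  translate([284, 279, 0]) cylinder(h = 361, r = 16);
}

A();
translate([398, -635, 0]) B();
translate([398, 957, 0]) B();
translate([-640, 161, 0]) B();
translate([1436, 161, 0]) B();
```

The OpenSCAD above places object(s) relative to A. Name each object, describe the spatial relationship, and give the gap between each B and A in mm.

A is a table. B is a stool. Four stools sit around the table at the −y, +y, −x, +x sides. The gap between each stool and the table is 340 mm.

Each stool's nearest face is 340 mm from the table's bounding box.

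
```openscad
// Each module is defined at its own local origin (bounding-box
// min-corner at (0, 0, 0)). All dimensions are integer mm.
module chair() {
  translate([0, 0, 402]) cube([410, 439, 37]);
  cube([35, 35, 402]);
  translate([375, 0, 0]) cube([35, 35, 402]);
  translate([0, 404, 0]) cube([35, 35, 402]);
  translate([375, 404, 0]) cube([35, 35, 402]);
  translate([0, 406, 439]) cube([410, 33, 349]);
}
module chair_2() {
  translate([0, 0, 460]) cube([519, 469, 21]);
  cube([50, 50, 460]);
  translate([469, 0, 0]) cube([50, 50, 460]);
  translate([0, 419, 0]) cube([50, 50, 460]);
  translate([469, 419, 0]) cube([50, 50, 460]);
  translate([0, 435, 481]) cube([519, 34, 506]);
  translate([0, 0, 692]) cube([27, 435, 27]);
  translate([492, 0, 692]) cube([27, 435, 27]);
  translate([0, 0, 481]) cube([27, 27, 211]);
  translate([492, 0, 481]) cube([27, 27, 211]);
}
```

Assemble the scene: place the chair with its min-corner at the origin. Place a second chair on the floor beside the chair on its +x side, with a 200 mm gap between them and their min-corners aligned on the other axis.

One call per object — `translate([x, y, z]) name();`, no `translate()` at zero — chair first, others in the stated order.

chair();
translate([610, 0, 0]) chair_2();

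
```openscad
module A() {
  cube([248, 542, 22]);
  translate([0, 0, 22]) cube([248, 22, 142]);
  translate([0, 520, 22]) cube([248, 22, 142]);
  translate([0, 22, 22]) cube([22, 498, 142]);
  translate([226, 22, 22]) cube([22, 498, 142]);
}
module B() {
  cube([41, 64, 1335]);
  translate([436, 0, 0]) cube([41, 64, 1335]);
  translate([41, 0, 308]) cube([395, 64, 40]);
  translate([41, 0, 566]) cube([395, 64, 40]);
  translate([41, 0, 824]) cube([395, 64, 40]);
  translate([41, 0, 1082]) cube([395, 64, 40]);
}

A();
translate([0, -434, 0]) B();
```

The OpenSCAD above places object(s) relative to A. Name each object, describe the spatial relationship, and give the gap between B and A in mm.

A is an open box. B is a ladder. The ladder is on the floor beside the open box on its −y side. The gap between the ladder and the open box is 370 mm.

The ladder's nearest face is 370 mm from the open box's −y face.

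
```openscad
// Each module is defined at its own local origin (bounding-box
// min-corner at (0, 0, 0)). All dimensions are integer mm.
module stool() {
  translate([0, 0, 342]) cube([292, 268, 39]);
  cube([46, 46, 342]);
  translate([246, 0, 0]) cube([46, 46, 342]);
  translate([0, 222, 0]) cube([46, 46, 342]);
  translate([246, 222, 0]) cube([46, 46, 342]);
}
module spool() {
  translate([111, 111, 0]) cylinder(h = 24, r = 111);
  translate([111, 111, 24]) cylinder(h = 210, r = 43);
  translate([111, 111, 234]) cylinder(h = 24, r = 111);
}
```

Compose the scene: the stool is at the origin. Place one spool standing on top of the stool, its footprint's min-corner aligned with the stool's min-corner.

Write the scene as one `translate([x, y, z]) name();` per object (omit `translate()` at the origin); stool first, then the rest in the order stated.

stool();
translate([0, 0, 381]) spool();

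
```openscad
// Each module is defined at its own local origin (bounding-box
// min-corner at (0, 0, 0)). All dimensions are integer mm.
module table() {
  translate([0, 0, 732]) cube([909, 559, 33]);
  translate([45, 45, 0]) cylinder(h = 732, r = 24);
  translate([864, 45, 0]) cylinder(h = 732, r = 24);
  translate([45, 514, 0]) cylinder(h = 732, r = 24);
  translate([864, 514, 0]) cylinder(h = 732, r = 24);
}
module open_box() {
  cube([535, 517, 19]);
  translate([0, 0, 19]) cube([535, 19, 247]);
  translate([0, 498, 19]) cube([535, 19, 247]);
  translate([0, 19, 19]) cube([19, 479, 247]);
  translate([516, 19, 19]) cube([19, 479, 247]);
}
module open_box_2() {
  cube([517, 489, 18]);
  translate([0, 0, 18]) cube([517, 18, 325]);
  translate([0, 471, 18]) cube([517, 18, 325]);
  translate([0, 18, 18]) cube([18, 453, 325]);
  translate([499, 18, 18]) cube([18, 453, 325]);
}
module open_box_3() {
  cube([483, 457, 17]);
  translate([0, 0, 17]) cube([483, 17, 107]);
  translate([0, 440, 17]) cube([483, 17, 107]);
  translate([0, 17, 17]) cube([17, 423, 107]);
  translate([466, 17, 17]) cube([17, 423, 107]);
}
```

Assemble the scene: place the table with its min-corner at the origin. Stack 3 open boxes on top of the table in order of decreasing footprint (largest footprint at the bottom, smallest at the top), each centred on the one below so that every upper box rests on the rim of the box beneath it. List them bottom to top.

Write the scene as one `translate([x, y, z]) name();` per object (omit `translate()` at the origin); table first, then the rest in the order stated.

table();
translate([187, 21, 765]) open_box();
translate([196, 35, 1031]) open_box_2();
translate([213, 51, 1374]) open_box_3();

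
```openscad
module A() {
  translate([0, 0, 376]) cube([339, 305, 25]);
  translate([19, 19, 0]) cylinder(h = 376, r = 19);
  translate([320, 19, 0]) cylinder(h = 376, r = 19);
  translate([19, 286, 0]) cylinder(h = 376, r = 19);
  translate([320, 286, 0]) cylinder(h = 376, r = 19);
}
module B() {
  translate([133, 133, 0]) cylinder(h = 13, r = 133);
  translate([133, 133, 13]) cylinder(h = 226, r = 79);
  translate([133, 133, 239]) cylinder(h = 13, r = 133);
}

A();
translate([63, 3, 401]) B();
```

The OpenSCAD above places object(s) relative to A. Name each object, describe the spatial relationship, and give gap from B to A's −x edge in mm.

The spool's min-x is at 63; the stool's min-x is 0; gap = 63 mm.

A is a stool. B is a spool. The spool is on top of the stool. The gap from the spool to the stool's −x edge is 63 mm.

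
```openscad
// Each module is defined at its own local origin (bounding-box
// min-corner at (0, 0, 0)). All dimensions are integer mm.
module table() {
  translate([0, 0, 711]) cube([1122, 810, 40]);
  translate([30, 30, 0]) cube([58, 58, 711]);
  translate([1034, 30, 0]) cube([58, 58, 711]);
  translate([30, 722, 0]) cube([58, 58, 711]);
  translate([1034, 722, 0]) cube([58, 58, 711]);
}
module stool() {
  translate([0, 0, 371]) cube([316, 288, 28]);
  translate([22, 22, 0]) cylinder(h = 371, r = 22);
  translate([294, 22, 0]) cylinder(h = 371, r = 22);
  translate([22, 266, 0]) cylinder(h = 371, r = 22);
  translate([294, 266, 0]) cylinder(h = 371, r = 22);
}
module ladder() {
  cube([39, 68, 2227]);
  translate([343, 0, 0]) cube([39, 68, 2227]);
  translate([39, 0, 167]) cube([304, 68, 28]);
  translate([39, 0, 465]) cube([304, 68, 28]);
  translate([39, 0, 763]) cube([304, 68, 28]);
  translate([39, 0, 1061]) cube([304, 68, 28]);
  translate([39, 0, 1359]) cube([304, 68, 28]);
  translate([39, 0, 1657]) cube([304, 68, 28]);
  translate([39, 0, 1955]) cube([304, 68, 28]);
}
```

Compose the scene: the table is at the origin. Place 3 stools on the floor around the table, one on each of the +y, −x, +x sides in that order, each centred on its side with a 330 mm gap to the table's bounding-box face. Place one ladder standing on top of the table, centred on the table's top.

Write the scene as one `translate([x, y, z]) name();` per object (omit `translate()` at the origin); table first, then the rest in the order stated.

table();
translate([403, 1140, 0]) stool();
translate([-646, 261, 0]) stool();
translate([1452, 261, 0]) stool();
translate([370, 371, 751]) ladder();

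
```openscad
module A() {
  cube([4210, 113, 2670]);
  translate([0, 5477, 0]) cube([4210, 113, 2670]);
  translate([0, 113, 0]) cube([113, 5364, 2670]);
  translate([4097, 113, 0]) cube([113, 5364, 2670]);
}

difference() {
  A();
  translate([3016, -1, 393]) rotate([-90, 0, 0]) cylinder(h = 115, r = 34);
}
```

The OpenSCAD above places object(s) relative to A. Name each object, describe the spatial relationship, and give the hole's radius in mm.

A is a house frame. The house frame has a circular hole through its front wall. The hole's radius is 34 mm.

The subtracted cylinder has r = 34 mm.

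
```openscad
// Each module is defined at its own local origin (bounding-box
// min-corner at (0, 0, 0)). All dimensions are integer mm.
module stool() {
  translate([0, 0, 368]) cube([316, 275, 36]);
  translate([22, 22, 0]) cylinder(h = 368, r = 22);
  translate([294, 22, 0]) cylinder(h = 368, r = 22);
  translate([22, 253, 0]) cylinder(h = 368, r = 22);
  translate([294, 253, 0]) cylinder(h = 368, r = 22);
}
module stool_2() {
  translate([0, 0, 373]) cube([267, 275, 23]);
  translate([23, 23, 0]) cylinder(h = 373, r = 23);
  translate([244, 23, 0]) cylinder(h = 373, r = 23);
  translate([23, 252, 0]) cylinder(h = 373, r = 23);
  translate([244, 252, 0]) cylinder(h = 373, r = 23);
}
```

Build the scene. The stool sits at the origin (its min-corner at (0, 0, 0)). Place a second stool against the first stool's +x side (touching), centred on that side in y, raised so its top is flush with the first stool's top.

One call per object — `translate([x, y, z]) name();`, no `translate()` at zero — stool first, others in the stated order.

stool();
translate([316, 0, 8]) stool_2();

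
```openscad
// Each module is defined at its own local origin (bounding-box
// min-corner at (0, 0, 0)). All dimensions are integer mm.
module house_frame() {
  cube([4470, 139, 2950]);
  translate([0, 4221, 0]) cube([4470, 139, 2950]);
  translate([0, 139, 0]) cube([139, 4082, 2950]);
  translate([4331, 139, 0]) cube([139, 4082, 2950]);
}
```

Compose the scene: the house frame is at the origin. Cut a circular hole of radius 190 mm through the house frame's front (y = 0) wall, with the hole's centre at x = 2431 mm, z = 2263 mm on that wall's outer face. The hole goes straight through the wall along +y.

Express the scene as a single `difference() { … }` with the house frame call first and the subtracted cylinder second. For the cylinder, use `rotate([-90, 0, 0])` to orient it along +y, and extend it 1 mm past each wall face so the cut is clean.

difference() {
  house_frame();
  translate([2431, -1, 2263]) rotate([-90, 0, 0]) cylinder(h = 141, r = 190);
}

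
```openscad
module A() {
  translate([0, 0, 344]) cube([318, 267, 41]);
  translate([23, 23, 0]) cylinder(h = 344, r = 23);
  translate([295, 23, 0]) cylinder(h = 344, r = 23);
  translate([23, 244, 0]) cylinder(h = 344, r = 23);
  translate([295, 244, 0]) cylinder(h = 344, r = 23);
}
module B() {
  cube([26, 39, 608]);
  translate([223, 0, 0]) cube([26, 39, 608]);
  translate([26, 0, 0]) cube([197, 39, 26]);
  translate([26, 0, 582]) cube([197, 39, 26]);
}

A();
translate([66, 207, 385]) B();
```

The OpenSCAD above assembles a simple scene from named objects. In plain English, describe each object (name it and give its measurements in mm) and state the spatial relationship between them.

A is a four-legged stool. The seat is a 318×267×41 mm slab whose top surface is at z = 385 mm; four round legs, each 46 mm in diameter, run from the floor (z = 0) to the underside of the seat, each leg's axis is inset half a diameter from the nearest pair of seat edges (so the leg's bounding box is flush with the corner).

B is a rectangular picture frame lying in the x–z plane (depth along y). The opening is 197 mm wide (x) by 556 mm tall (z), surrounded by a border 26 mm wide on all four sides. The frame is 39 mm deep and is made of two full-height vertical stiles with two horizontal rails fitted between them.

The picture frame is on top of the stool.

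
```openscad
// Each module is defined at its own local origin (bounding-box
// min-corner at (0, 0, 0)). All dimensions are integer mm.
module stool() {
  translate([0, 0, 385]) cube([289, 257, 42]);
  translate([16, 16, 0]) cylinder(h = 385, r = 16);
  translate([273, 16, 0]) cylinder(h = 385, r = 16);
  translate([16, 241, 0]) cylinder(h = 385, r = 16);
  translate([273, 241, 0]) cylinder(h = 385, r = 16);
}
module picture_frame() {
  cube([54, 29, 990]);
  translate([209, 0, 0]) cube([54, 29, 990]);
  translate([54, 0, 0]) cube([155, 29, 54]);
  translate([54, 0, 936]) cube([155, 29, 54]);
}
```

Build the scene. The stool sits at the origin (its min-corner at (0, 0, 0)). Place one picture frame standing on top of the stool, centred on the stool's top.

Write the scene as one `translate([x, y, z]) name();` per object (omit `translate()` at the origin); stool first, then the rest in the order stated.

stool();
translate([13, 114, 427]) picture_frame();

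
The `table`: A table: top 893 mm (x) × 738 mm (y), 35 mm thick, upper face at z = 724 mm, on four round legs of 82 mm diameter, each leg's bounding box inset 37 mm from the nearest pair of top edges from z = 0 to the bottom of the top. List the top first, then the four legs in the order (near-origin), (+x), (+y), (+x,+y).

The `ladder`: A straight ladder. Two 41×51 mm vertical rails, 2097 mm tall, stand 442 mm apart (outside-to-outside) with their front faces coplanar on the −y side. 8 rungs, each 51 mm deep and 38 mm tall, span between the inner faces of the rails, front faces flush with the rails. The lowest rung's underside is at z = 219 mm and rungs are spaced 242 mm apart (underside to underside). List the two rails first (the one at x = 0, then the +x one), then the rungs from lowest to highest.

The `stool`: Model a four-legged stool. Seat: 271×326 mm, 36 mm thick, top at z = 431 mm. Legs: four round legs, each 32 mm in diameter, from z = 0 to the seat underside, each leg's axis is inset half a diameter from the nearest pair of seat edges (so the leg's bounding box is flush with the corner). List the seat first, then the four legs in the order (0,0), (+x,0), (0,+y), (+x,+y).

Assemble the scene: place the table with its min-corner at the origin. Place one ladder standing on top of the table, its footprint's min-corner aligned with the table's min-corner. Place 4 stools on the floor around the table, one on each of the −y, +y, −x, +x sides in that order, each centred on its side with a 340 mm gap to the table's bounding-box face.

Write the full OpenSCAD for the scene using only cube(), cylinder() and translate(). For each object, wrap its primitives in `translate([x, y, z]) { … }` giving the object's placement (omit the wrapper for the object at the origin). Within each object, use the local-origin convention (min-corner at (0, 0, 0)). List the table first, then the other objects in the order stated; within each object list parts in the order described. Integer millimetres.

translate([0, 0, 689]) cube([893, 738, 35]);
translate([78, 78, 0]) cylinder(h = 689, r = 41);
translate([815, 78, 0]) cylinder(h = 689, r = 41);
translate([78, 660, 0]) cylinder(h = 689, r = 41);
translate([815, 660, 0]) cylinder(h = 689, r = 41);
translate([0, 0, 724]) {
  cube([41, 51, 2097]);
  translate([401, 0, 0]) cube([41, 51, 2097]);
  translate([41, 0, 219]) cube([360, 51, 38]);
  translate([41, 0, 461]) cube([360, 51, 38]);
  translate([41, 0, 703]) cube([360, 51, 38]);
  translate([41, 0, 945]) cube([360, 51, 38]);
  translate([41, 0, 1187]) cube([360, 51, 38]);
  translate([41, 0, 1429]) cube([360, 51, 38]);
  translate([41, 0, 1671]) cube([360, 51, 38]);
  translate([41, 0, 1913]) cube([360, 51, 38]);
}
translate([311, -666, 0]) {
  translate([0, 0, 395]) cube([271, 326, 36]);
  translate([16, 16, 0]) cylinder(h = 395, r = 16);
  translate([255, 16, 0]) cylinder(h = 395, r = 16);
  translate([16, 310, 0]) cylinder(h = 395, r = 16);
  translate([255, 310, 0]) cylinder(h = 395, r = 16);
}
translate([311, 1078, 0]) {
  translate([0, 0, 395]) cube([271, 326, 36]);
  translate([16, 16, 0]) cylinder(h = 395, r = 16);
  translate([255, 16, 0]) cylinder(h = 395, r = 16);
  translate([16, 310, 0]) cylinder(h = 395, r = 16);
  translate([255, 310, 0]) cylinder(h = 395, r = 16);
}
translate([-611, 206, 0]) {
  translate([0, 0, 395]) cube([271, 326, 36]);
  translate([16, 16, 0]) cylinder(h = 395, r = 16);
  translate([255, 16, 0]) cylinder(h = 395, r = 16);
  translate([16, 310, 0]) cylinder(h = 395, r = 16);
  translate([255, 310, 0]) cylinder(h = 395, r = 16);
}
translate([1233, 206, 0]) {
  translate([0, 0, 395]) cube([271, 326, 36]);
  translate([16, 16, 0]) cylinder(h = 395, r = 16);
  translate([255, 16, 0]) cylinder(h = 395, r = 16);
  translate([16, 310, 0]) cylinder(h = 395, r = 16);
  translate([255, 310, 0]) cylinder(h = 395, r = 16);
}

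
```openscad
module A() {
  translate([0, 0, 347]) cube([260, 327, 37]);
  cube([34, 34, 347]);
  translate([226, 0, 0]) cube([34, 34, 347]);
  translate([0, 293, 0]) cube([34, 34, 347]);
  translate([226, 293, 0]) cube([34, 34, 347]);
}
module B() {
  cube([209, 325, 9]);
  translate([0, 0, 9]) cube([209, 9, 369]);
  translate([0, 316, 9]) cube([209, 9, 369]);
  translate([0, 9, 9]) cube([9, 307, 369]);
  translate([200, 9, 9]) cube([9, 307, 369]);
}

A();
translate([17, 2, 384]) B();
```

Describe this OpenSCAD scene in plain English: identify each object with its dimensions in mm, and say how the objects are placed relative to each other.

A is a four-legged stool. The seat is 260×327 mm, 37 mm thick, top at z = 384 mm. It stands on four square legs, each 34×34 mm in cross-section, from z = 0 to the seat underside, each flush with a corner of the seat.

B is an open-topped rectangular box: outside dimensions 209×325×378 mm, with a uniform wall and base thickness of 9 mm. The base is a full 209×325 slab on the floor; four walls sit on top of the base. The front and back walls (the −y and +y sides) span the full width; the two side walls fit between them.

The open box is on top of the stool.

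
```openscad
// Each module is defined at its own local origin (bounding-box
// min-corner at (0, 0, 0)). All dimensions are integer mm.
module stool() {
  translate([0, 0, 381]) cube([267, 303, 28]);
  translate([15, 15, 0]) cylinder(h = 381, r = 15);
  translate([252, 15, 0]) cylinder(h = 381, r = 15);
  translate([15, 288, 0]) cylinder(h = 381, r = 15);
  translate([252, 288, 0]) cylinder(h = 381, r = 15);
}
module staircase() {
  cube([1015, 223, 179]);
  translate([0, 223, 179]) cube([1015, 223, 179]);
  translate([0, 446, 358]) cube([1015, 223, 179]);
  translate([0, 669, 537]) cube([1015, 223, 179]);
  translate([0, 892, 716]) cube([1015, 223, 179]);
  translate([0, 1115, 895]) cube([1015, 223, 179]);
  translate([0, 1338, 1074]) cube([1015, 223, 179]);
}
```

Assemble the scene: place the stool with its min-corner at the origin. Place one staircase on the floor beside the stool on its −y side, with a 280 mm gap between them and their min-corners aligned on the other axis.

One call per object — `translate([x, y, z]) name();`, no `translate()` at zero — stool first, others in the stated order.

stool();
translate([0, -1841, 0]) staircase();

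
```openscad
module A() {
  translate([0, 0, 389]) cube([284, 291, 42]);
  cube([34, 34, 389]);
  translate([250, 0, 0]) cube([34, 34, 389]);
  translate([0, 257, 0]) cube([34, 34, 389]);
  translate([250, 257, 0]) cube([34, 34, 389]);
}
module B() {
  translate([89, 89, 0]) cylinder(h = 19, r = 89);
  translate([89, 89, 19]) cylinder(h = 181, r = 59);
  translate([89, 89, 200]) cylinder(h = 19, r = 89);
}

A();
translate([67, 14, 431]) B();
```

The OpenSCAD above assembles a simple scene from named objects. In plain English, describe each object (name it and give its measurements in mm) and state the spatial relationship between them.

A is a four-legged stool. The seat is 284×291 mm, 42 mm thick, top at z = 431 mm. It stands on four square legs, each 34×34 mm in cross-section, from z = 0 to the seat underside, each flush with a corner of the seat.

B is a spool: two coaxial disc flanges of radius 89 mm and thickness 19 mm, joined by a core cylinder of radius 59 mm and height 181 mm. The lower flange rests on z = 0 and the three cylinders share a vertical axis.

The spool is on top of the stool.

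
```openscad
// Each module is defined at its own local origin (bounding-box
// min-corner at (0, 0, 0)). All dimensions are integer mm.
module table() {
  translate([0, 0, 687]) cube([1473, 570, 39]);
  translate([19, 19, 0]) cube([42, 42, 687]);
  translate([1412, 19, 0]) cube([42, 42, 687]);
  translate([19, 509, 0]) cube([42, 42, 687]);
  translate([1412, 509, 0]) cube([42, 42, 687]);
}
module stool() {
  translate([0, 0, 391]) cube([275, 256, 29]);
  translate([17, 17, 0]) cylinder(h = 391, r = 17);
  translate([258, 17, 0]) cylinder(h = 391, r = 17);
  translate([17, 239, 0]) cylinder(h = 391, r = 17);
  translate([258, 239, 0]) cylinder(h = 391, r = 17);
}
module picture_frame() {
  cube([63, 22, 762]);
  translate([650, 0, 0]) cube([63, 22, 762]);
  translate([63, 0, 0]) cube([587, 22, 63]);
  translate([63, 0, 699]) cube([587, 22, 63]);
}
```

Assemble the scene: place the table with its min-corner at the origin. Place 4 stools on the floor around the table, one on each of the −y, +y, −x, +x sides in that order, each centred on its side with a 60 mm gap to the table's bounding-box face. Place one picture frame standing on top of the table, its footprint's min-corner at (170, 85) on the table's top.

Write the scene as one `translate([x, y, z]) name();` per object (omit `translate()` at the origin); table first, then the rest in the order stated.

table();
translate([599, -316, 0]) stool();
translate([599, 630, 0]) stool();
translate([-335, 157, 0]) stool();
translate([1533, 157, 0]) stool();
translate([170, 85, 726]) picture_frame();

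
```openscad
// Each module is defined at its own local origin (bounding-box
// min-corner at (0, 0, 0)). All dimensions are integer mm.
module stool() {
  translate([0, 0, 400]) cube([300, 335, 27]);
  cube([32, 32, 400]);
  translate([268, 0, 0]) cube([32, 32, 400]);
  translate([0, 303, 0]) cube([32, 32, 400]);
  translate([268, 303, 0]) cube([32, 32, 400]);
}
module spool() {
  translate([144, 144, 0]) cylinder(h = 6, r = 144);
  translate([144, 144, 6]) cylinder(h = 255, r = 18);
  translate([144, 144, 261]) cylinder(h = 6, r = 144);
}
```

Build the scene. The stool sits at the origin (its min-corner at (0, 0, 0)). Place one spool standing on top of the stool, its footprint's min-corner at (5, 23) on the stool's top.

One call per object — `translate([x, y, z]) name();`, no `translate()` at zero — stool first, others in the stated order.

stool();
translate([5, 23, 427]) spool();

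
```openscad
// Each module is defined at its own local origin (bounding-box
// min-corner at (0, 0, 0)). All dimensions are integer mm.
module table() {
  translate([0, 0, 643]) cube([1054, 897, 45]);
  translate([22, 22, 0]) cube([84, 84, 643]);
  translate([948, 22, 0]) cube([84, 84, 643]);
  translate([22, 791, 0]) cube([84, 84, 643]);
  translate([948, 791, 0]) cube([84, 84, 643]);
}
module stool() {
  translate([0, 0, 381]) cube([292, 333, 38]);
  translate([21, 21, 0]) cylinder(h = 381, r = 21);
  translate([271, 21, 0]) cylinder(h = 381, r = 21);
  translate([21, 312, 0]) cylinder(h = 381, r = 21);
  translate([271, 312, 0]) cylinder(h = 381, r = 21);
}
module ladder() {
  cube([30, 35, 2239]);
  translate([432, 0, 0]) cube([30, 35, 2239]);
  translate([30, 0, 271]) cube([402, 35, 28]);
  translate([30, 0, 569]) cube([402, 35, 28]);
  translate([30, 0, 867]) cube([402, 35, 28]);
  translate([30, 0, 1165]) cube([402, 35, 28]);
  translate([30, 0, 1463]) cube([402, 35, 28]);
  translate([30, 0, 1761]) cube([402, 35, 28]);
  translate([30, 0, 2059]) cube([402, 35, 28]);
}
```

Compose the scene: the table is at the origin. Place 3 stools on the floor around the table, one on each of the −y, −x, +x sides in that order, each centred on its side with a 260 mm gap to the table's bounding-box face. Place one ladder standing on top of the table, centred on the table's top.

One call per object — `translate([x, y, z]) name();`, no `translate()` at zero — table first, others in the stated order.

table();
translate([381, -593, 0]) stool();
translate([-552, 282, 0]) stool();
translate([1314, 282, 0]) stool();
translate([296, 431, 688]) ladder();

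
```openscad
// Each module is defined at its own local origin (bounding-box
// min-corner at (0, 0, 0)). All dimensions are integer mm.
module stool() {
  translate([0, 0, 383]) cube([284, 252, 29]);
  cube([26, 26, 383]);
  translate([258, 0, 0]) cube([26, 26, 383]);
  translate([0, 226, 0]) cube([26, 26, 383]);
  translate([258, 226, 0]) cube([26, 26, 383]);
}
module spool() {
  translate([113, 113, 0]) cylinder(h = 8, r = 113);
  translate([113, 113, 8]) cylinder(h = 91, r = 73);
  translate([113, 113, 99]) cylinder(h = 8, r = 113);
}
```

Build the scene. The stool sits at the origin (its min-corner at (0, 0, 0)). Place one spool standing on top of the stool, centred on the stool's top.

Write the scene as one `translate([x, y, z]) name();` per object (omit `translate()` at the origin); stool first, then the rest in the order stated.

stool();
translate([29, 13, 412]) spool();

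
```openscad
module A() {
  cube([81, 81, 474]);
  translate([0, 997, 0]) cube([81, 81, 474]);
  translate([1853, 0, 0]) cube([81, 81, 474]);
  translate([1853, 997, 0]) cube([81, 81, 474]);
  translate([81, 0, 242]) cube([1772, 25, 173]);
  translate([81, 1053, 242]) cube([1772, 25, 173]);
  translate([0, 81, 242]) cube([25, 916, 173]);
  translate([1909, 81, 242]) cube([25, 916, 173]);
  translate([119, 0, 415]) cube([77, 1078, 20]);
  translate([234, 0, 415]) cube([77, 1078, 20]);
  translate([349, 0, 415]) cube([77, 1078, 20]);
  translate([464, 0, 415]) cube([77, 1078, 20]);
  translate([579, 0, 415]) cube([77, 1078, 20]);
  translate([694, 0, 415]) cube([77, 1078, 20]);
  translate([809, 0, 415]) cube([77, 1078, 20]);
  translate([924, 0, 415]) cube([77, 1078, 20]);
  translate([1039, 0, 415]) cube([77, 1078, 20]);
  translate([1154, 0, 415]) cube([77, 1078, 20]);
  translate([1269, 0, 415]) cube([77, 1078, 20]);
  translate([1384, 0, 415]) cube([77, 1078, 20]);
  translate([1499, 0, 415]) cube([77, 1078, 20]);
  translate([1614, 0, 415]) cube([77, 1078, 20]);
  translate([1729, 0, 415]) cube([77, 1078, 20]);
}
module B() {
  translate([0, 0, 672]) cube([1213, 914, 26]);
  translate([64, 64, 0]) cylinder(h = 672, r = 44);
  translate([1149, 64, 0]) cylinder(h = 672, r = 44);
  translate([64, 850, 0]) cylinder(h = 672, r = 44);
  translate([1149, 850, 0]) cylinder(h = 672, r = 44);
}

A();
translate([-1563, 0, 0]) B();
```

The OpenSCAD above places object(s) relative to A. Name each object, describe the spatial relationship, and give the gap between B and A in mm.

A is a bed frame. B is a table. The table is on the floor beside the bed frame on its −x side. The gap between the table and the bed frame is 350 mm.

The table's nearest face is 350 mm from the bed frame's −x face.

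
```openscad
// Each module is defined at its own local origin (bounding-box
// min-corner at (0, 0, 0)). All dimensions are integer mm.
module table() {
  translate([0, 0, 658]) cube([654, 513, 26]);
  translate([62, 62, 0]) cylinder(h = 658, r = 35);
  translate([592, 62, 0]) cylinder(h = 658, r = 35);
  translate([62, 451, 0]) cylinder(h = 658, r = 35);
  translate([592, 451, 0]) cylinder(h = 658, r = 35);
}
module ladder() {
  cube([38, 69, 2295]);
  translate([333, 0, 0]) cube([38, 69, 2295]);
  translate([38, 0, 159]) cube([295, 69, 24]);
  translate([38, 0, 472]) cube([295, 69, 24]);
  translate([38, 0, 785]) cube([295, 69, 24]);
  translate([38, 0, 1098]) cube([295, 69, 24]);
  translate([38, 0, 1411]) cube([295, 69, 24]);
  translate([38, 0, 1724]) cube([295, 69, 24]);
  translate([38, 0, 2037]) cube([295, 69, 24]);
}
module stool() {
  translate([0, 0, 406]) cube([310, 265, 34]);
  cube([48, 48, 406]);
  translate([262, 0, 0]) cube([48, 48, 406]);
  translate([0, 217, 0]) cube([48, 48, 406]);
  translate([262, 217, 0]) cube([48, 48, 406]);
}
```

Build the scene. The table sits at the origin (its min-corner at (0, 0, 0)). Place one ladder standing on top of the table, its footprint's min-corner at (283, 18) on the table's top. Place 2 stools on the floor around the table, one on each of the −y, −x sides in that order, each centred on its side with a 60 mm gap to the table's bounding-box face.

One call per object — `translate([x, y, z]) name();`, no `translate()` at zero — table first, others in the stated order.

table();
translate([283, 18, 684]) ladder();
translate([172, -325, 0]) stool();
translate([-370, 124, 0]) stool();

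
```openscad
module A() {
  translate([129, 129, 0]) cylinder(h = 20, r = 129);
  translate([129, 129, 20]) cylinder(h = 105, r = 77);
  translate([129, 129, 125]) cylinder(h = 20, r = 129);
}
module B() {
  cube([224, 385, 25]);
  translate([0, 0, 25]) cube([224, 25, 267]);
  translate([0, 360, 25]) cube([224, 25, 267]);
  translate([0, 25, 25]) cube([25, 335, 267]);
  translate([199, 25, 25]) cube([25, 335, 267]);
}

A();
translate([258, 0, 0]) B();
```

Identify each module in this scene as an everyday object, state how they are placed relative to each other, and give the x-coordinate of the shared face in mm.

The spool's +x face and the open box's −x face are both at x = 258 mm.

A is a spool. B is an open box. The open box is against the spool's +x side, with their −y faces flush. The x-coordinate of the shared face is 258 mm.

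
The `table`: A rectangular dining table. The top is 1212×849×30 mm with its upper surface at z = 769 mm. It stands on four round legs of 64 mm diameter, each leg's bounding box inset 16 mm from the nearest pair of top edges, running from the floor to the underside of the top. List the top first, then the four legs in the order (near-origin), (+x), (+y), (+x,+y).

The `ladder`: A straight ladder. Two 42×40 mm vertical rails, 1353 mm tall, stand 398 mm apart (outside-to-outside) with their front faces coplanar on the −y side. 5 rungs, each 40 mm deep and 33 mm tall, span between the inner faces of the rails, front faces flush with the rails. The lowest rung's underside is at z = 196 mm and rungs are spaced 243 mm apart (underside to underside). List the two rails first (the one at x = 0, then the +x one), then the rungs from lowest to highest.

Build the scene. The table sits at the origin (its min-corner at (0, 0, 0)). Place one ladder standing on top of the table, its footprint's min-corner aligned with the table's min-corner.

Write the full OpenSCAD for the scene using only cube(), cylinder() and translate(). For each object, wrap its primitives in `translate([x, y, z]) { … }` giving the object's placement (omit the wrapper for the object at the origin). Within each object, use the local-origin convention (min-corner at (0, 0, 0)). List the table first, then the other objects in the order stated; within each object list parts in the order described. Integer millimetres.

translate([0, 0, 739]) cube([1212, 849, 30]);
translate([48, 48, 0]) cylinder(h = 739, r = 32);
translate([1164, 48, 0]) cylinder(h = 739, r = 32);
translate([48, 801, 0]) cylinder(h = 739, r = 32);
translate([1164, 801, 0]) cylinder(h = 739, r = 32);
translate([0, 0, 769]) {
  cube([42, 40, 1353]);
  translate([356, 0, 0]) cube([42, 40, 1353]);
  translate([42, 0, 196]) cube([314, 40, 33]);
  translate([42, 0, 439]) cube([314, 40, 33]);
  translate([42, 0, 682]) cube([314, 40, 33]);
  translate([42, 0, 925]) cube([314, 40, 33]);
  translate([42, 0, 1168]) cube([314, 40, 33]);
}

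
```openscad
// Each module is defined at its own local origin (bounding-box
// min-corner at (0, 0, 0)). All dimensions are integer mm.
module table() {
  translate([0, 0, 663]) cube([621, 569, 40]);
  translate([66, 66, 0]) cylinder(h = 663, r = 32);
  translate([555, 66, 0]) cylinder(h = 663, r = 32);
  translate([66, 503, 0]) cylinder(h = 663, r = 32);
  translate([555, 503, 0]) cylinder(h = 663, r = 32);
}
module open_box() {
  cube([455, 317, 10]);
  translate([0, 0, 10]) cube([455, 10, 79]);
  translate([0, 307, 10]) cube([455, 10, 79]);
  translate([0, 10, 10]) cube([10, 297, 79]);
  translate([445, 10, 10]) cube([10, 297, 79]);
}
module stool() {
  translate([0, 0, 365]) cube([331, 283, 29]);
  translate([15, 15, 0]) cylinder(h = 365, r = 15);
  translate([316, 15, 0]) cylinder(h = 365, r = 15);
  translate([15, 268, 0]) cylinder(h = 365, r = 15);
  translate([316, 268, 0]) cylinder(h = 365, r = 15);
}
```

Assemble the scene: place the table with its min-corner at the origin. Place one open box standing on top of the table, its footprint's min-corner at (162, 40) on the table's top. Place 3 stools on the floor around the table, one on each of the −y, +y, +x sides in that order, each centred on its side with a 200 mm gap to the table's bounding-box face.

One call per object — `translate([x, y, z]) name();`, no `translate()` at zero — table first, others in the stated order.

table();
translate([162, 40, 703]) open_box();
translate([145, -483, 0]) stool();
translate([145, 769, 0]) stool();
translate([821, 143, 0]) stool();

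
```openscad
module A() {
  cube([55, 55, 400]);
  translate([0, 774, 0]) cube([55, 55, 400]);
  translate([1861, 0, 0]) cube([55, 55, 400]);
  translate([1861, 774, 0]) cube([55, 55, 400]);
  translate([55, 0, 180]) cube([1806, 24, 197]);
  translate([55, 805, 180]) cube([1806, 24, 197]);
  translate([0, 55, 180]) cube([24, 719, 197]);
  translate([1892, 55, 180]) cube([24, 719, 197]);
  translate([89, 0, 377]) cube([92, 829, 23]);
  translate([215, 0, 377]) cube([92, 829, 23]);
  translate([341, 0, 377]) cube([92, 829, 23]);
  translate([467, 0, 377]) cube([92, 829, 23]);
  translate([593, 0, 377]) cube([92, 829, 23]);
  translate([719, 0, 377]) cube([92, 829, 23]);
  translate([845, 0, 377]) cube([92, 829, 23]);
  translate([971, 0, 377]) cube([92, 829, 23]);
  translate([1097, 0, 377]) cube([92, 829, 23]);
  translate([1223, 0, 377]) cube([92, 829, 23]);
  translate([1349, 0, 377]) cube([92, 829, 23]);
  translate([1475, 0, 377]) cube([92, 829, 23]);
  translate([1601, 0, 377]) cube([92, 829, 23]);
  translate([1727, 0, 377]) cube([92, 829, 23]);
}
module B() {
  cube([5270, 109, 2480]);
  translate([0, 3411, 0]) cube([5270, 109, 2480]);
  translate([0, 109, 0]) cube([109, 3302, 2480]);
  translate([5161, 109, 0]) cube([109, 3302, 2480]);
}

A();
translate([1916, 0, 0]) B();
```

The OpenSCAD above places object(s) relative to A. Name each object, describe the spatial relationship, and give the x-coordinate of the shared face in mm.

A is a bed frame. B is a house frame. The house frame is against the bed frame's +x side, with their −y faces flush. The x-coordinate of the shared face is 1916 mm.

The bed frame's +x face and the house frame's −x face are both at x = 1916 mm.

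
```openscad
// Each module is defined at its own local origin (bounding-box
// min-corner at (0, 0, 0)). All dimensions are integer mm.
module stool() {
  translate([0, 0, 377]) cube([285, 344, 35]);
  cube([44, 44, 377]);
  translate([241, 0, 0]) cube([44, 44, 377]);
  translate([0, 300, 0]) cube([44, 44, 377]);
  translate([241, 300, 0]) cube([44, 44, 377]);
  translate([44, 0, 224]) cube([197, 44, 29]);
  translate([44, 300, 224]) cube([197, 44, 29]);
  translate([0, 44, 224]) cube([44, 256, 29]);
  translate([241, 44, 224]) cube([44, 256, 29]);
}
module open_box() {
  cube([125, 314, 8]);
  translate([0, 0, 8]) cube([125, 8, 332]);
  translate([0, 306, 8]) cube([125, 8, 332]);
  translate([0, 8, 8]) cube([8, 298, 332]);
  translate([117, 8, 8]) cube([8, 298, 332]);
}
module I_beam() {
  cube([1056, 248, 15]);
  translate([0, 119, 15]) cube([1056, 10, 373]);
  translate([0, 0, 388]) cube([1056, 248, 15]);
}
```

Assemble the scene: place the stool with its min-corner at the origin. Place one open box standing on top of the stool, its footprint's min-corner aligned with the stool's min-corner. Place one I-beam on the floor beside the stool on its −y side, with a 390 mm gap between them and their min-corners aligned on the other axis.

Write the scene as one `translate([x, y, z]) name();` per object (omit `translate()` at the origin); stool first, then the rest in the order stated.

stool();
translate([0, 0, 412]) open_box();
translate([0, -638, 0]) I_beam();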